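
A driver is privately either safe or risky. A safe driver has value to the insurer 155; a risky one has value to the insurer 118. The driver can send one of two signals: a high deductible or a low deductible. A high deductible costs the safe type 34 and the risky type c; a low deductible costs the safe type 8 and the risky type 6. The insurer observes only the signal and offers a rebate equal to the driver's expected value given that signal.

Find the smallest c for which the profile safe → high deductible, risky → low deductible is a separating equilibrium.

Under separation: high deductible → safe (pays 155); low deductible → risky (pays 118).
Safe: 155 − 34 = 121 ≥ 118 − 8 = 110. Holds regardless of c. ✓
Risky: 118 − 6 ≥ 155 − c, so c ≥ 155 − 112 = 43.

43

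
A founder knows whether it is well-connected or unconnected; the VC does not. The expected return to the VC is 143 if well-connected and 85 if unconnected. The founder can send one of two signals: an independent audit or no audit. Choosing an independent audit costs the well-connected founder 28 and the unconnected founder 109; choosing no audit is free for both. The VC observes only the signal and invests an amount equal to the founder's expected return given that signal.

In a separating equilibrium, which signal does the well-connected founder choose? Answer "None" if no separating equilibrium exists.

audit

Try well-connected → audit, unconnected → no audit:
  If types separate, audit earns payment 143 and no audit earns 85.
  Well-connected: audit gives 143 − 28 = 115; no audit gives 85 − 0 = 85. No deviation. ✓
  Unconnected: no audit gives 85 − 0 = 85; audit gives 143 − 109 = 34. No deviation. ✓
Both hold — the well-connected type sends audit.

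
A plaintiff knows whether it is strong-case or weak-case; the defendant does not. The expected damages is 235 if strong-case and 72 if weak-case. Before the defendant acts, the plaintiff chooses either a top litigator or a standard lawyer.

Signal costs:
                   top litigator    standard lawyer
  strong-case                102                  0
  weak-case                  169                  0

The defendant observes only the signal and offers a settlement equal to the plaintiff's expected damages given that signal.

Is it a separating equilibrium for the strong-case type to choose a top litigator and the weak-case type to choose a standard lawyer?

Yes

If types separate, top litigator earns payment 235 and standard lawyer earns 72.
Strong-case: top litigator gives 235 − 102 = 133; standard lawyer gives 72 − 0 = 72. No deviation. ✓
Weak-case: standard lawyer gives 72 − 0 = 72; top litigator gives 235 − 169 = 66. No deviation. ✓
Neither type gains from mimicking the other.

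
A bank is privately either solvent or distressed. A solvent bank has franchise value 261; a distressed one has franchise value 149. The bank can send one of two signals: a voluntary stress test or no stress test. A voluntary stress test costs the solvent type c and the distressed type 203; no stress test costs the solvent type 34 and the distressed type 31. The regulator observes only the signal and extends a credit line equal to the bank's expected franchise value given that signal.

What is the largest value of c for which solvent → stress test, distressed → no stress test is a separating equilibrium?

146

Under separation: stress test → solvent (pays 261); no stress test → distressed (pays 149).
Distressed: 149 − 31 = 118 ≥ 261 − 203 = 58. Holds regardless of c. ✓
Solvent: 261 − c ≥ 149 − 34, so c ≤ 261 − 115 = 146.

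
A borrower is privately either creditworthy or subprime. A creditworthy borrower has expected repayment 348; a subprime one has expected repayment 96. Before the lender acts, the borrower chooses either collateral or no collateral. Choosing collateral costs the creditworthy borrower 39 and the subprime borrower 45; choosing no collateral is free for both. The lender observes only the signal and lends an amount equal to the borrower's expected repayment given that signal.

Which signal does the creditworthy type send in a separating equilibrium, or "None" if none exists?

None

Try creditworthy → collateral, subprime → no collateral:
  Under separation the lender infers type exactly: collateral → creditworthy (pays 348), no collateral → subprime (pays 96).
  Creditworthy: collateral gives 348 − 39 = 309; no collateral gives 96 − 0 = 96. No deviation. ✓
  Subprime: no collateral gives 96 − 0 = 96; collateral gives 348 − 45 = 303. Would deviate. ✗
Try creditworthy → no collateral, subprime → collateral:
  Under separation the lender infers type exactly: no collateral → creditworthy (pays 348), collateral → subprime (pays 96).
  Creditworthy: no collateral gives 348 − 0 = 348; collateral gives 96 − 39 = 57. No deviation. ✓
  Subprime: collateral gives 96 − 45 = 51; no collateral gives 348 − 0 = 348. Would deviate. ✗
Neither assignment is incentive-compatible.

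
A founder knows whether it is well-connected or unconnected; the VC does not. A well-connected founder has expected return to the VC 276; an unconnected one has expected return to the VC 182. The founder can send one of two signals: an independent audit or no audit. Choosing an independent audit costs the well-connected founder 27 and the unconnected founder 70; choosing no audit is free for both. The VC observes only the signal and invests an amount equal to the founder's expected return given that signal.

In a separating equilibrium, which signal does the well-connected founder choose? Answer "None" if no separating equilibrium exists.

Try well-connected → audit, unconnected → no audit:
  Under separation the VC infers type exactly: audit → well-connected (pays 276), no audit → unconnected (pays 182).
  Well-connected: audit gives 276 − 27 = 249; no audit gives 182 − 0 = 182. No deviation. ✓
  Unconnected: no audit gives 182 − 0 = 182; audit gives 276 − 70 = 206. Would deviate. ✗
Try well-connected → no audit, unconnected → audit:
  Under separation the VC infers type exactly: no audit → well-connected (pays 276), audit → unconnected (pays 182).
  Well-connected: no audit gives 276 − 0 = 276; audit gives 182 − 27 = 155. No deviation. ✓
  Unconnected: audit gives 182 − 70 = 112; no audit gives 276 − 0 = 276. Would deviate. ✗
Neither assignment is incentive-compatible.

None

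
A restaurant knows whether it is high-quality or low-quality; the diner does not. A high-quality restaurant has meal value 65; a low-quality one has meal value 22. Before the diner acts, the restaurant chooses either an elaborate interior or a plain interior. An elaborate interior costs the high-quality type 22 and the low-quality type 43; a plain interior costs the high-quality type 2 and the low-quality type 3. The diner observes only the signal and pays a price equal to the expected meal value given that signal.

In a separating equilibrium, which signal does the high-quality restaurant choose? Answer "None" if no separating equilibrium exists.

None

Try high-quality → elaborate interior, low-quality → plain interior:
  If types separate, elaborate interior earns payment 65 and plain interior earns 22.
  High-quality: elaborate interior gives 65 − 22 = 43; plain interior gives 22 − 2 = 20. No deviation. ✓
  Low-quality: plain interior gives 22 − 3 = 19; elaborate interior gives 65 − 43 = 22. Would deviate. ✗
Try high-quality → plain interior, low-quality → elaborate interior:
  If types separate, plain interior earns payment 65 and elaborate interior earns 22.
  High-quality: plain interior gives 65 − 2 = 63; elaborate interior gives 22 − 22 = 0. No deviation. ✓
  Low-quality: elaborate interior gives 22 − 43 = -21; plain interior gives 65 − 3 = 62. Would deviate. ✗
Neither assignment is incentive-compatible.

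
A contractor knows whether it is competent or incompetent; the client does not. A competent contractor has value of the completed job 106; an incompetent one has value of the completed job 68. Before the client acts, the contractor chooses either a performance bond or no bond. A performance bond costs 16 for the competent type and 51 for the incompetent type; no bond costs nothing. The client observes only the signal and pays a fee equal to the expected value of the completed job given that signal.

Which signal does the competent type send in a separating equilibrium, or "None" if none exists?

bond

Try competent → bond, incompetent → no bond:
  Under separation the client infers type exactly: bond → competent (pays 106), no bond → incompetent (pays 68).
  Competent: bond gives 106 − 16 = 90; no bond gives 68 − 0 = 68. No deviation. ✓
  Incompetent: no bond gives 68 − 0 = 68; bond gives 106 − 51 = 55. No deviation. ✓
Both hold — the competent type sends bond.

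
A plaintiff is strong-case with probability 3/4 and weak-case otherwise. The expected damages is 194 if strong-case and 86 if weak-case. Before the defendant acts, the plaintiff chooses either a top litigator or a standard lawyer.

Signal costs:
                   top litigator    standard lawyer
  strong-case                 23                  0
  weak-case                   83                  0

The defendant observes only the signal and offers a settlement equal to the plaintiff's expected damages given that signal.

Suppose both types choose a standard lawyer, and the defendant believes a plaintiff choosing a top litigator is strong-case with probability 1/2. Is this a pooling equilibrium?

On the equilibrium path (standard lawyer) the defendant holds the prior 3/4 and pays 3/4·194 + 1/4·86 = 167. Off-path (top litigator) belief 1/2 gives 1/2·194 + 1/2·86 = 140.
Strong-case: standard lawyer gives 167 − 0 = 167; top litigator gives 140 − 23 = 117. Stays. ✓
Weak-case: standard lawyer gives 167 − 0 = 167; top litigator gives 140 − 83 = 57. Stays. ✓
Beliefs are Bayes-consistent on-path and both types best-respond.

Yes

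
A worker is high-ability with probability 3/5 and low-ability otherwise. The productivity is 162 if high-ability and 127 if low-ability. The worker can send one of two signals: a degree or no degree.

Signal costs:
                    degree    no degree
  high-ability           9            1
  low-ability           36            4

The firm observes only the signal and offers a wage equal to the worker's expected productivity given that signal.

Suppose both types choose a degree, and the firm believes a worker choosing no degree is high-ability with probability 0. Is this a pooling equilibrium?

At the pooled signal (degree) the firm holds the prior 3/5 and pays 3/5·162 + 2/5·127 = 148. Off-path (no degree) belief 0 gives 0·162 + 1·127 = 127.
High-ability: degree gives 148 − 9 = 139; no degree gives 127 − 1 = 126. Stays. ✓
Low-ability: degree gives 148 − 36 = 112; no degree gives 127 − 4 = 123. Deviates. ✗

No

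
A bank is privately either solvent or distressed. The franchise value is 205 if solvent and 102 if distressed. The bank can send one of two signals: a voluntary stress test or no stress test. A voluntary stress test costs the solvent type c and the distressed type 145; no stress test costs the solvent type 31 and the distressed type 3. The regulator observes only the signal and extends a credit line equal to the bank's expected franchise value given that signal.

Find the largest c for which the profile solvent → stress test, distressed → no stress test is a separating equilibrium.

Under separation: stress test → solvent (pays 205); no stress test → distressed (pays 102).
Distressed: 102 − 3 = 99 ≥ 205 − 145 = 60. Holds regardless of c. ✓
Solvent: 205 − c ≥ 102 − 31, so c ≤ 205 − 71 = 134.

134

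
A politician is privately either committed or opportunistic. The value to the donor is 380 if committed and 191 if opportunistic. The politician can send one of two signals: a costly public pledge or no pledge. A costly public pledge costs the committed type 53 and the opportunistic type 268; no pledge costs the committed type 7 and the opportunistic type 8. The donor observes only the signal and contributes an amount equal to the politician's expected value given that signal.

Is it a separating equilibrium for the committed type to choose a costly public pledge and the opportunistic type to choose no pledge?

Yes

Under separation the donor infers type exactly: pledge → committed (pays 380), no pledge → opportunistic (pays 191).
Committed: pledge gives 380 − 53 = 327; no pledge gives 191 − 7 = 184. No deviation. ✓
Opportunistic: no pledge gives 191 − 8 = 183; pledge gives 380 − 268 = 112. No deviation. ✓
Both incentive constraints hold.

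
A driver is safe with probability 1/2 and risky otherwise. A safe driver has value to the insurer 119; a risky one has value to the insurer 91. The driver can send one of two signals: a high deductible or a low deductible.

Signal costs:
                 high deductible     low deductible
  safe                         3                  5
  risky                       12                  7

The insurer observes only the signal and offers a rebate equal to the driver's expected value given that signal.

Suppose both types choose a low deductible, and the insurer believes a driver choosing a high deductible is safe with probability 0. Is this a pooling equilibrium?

Yes

At the pooled signal (low deductible) the insurer holds the prior 1/2 and pays 1/2·119 + 1/2·91 = 105. Off-path (high deductible) belief 0 gives 0·119 + 1·91 = 91.
Safe: low deductible gives 105 − 5 = 100; high deductible gives 91 − 3 = 88. Stays. ✓
Risky: low deductible gives 105 − 7 = 98; high deductible gives 91 − 12 = 79. Stays. ✓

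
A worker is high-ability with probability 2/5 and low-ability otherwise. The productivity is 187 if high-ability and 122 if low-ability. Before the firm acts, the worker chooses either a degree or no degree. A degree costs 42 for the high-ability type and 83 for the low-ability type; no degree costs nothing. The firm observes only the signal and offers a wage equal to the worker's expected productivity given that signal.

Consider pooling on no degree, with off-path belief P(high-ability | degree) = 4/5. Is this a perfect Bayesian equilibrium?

Yes

On the equilibrium path (no degree) the firm holds the prior 2/5 and pays 2/5·187 + 3/5·122 = 148. Off-path (degree) belief 4/5 gives 4/5·187 + 1/5·122 = 174.
High-ability: no degree gives 148 − 0 = 148; degree gives 174 − 42 = 132. Stays. ✓
Low-ability: no degree gives 148 − 0 = 148; degree gives 174 − 83 = 91. Stays. ✓
Beliefs are Bayes-consistent on-path and both types best-respond.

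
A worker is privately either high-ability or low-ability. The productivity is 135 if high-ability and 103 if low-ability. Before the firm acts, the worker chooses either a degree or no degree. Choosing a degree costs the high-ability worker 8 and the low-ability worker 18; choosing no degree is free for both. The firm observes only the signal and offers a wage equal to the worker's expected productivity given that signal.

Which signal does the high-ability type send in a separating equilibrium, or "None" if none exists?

Try high-ability → degree, low-ability → no degree:
  Under separation the firm infers type exactly: degree → high-ability (pays 135), no degree → low-ability (pays 103).
  High-ability: degree gives 135 − 8 = 127; no degree gives 103 − 0 = 103. No deviation. ✓
  Low-ability: no degree gives 103 − 0 = 103; degree gives 135 − 18 = 117. Would deviate. ✗
Try high-ability → no degree, low-ability → degree:
  Under separation the firm infers type exactly: no degree → high-ability (pays 135), degree → low-ability (pays 103).
  High-ability: no degree gives 135 − 0 = 135; degree gives 103 − 8 = 95. No deviation. ✓
  Low-ability: degree gives 103 − 18 = 85; no degree gives 135 − 0 = 135. Would deviate. ✗
Neither assignment is incentive-compatible.

None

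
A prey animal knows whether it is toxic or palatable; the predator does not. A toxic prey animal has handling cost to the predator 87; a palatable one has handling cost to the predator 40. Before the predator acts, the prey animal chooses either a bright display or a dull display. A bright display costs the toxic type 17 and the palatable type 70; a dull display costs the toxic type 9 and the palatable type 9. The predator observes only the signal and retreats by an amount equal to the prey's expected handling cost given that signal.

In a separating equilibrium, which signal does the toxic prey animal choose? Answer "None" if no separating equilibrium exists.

Try toxic → bright display, palatable → dull display:
  Under separation the predator infers type exactly: bright display → toxic (pays 87), dull display → palatable (pays 40).
  Toxic: bright display gives 87 − 17 = 70; dull display gives 40 − 9 = 31. No deviation. ✓
  Palatable: dull display gives 40 − 9 = 31; bright display gives 87 − 70 = 17. No deviation. ✓
Both hold — the toxic type sends bright display.

bright display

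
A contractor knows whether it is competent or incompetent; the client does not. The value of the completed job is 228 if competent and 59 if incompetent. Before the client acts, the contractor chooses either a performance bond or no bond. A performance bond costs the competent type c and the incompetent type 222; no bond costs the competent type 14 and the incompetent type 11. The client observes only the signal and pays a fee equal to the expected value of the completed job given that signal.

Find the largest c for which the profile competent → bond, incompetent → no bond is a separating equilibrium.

183

Under separation: bond → competent (pays 228); no bond → incompetent (pays 59).
Incompetent: 59 − 11 = 48 ≥ 228 − 222 = 6. Holds regardless of c. ✓
Competent: 228 − c ≥ 59 − 14, so c ≤ 228 − 45 = 183.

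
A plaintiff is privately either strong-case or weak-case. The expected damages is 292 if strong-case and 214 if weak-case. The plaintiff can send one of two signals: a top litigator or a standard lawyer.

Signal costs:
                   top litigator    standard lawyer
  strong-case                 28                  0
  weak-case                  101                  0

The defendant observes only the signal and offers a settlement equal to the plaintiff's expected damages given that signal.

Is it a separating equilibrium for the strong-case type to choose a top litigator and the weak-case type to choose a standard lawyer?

Under separation the defendant infers type exactly: top litigator → strong-case (pays 292), standard lawyer → weak-case (pays 214).
Strong-case: top litigator gives 292 − 28 = 264; standard lawyer gives 214 − 0 = 214. No deviation. ✓
Weak-case: standard lawyer gives 214 − 0 = 214; top litigator gives 292 − 101 = 191. No deviation. ✓
Both incentive constraints hold.

Yes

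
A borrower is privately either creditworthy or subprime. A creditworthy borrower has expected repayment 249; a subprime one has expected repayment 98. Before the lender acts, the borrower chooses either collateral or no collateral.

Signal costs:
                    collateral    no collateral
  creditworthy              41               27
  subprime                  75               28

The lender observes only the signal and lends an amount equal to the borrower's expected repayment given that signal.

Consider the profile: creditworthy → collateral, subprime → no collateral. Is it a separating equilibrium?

If types separate, collateral earns payment 249 and no collateral earns 98.
Creditworthy: collateral gives 249 − 41 = 208; no collateral gives 98 − 27 = 71. No deviation. ✓
Subprime: no collateral gives 98 − 28 = 70; collateral gives 249 − 75 = 174. Would deviate. ✗

No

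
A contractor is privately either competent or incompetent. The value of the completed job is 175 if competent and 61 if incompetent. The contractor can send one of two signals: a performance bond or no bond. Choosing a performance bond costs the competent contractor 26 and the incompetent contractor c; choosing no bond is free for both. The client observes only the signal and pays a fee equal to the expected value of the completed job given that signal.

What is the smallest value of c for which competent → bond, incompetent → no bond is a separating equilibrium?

114

Under separation: bond → competent (pays 175); no bond → incompetent (pays 61).
Competent: 175 − 26 = 149 ≥ 61 − 0 = 61. Holds regardless of c. ✓
Incompetent: 61 − 0 ≥ 175 − c, so c ≥ 175 − 61 = 114.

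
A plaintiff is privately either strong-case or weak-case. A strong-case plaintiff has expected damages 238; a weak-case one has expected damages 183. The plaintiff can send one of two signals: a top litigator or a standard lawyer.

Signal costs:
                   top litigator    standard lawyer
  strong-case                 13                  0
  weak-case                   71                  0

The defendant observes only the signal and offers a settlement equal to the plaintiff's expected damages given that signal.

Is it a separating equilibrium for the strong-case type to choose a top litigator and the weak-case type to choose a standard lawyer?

Under separation the defendant infers type exactly: top litigator → strong-case (pays 238), standard lawyer → weak-case (pays 183).
Strong-case: top litigator gives 238 − 13 = 225; standard lawyer gives 183 − 0 = 183. No deviation. ✓
Weak-case: standard lawyer gives 183 − 0 = 183; top litigator gives 238 − 71 = 167. No deviation. ✓
Neither type gains from mimicking the other.

Yes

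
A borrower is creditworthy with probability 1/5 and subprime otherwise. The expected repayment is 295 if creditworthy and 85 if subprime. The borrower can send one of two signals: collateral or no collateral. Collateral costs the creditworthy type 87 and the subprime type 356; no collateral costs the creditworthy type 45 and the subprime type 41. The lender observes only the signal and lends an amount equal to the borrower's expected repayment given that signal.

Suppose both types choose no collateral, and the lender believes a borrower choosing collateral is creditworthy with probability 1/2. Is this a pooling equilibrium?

On the equilibrium path (no collateral) the lender holds the prior 1/5 and pays 1/5·295 + 4/5·85 = 127. Off-path (collateral) belief 1/2 gives 1/2·295 + 1/2·85 = 190.
Creditworthy: no collateral gives 127 − 45 = 82; collateral gives 190 − 87 = 103. Deviates. ✗
Subprime: no collateral gives 127 − 41 = 86; collateral gives 190 − 356 = -166. Stays. ✓

No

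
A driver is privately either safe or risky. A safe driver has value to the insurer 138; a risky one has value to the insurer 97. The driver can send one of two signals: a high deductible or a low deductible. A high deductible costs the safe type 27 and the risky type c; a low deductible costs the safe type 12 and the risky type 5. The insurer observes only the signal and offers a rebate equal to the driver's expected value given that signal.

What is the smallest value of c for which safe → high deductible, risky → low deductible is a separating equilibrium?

Under separation: high deductible → safe (pays 138); low deductible → risky (pays 97).
Safe: 138 − 27 = 111 ≥ 97 − 12 = 85. Holds regardless of c. ✓
Risky: 97 − 5 ≥ 138 − c, so c ≥ 138 − 92 = 46.

46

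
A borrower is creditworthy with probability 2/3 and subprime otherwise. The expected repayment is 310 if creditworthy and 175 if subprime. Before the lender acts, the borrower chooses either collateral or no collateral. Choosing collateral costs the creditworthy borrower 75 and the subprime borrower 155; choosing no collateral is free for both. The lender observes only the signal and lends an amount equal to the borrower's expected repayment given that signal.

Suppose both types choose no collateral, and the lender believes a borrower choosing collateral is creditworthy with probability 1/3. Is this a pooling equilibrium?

Yes

At the pooled signal (no collateral) the lender holds the prior 2/3 and pays 2/3·310 + 1/3·175 = 265. Off-path (collateral) belief 1/3 gives 1/3·310 + 2/3·175 = 220.
Creditworthy: no collateral gives 265 − 0 = 265; collateral gives 220 − 75 = 145. Stays. ✓
Subprime: no collateral gives 265 − 0 = 265; collateral gives 220 − 155 = 65. Stays. ✓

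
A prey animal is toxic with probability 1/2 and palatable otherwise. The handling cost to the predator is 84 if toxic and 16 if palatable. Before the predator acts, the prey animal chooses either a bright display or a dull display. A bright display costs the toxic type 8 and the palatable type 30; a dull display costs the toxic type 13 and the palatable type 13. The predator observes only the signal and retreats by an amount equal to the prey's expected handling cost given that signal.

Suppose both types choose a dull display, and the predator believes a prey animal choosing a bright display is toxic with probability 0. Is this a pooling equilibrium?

Yes

On the equilibrium path (dull display) the predator holds the prior 1/2 and pays 1/2·84 + 1/2·16 = 50. Off-path (bright display) belief 0 gives 0·84 + 1·16 = 16.
Toxic: dull display gives 50 − 13 = 37; bright display gives 16 − 8 = 8. Stays. ✓
Palatable: dull display gives 50 − 13 = 37; bright display gives 16 − 30 = -14. Stays. ✓
Beliefs are Bayes-consistent on-path and both types best-respond.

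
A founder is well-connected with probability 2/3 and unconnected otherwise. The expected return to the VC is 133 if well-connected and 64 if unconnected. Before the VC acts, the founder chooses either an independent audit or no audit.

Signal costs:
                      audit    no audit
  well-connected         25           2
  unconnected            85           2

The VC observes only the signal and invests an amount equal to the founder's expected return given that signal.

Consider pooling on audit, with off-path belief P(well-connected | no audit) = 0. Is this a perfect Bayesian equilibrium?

No

At the pooled signal (audit) the VC holds the prior 2/3 and pays 2/3·133 + 1/3·64 = 110. Off-path (no audit) belief 0 gives 0·133 + 1·64 = 64.
Well-connected: audit gives 110 − 25 = 85; no audit gives 64 − 2 = 62. Stays. ✓
Unconnected: audit gives 110 − 85 = 25; no audit gives 64 − 2 = 62. Deviates. ✗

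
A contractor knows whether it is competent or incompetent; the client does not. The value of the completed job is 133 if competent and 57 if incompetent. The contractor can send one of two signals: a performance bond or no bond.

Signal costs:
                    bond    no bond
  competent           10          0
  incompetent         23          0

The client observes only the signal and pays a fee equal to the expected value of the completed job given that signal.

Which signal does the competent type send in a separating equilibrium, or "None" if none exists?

Try competent → bond, incompetent → no bond:
  If types separate, bond earns payment 133 and no bond earns 57.
  Competent: bond gives 133 − 10 = 123; no bond gives 57 − 0 = 57. No deviation. ✓
  Incompetent: no bond gives 57 − 0 = 57; bond gives 133 − 23 = 110. Would deviate. ✗
Try competent → no bond, incompetent → bond:
  If types separate, no bond earns payment 133 and bond earns 57.
  Competent: no bond gives 133 − 0 = 133; bond gives 57 − 10 = 47. No deviation. ✓
  Incompetent: bond gives 57 − 23 = 34; no bond gives 133 − 0 = 133. Would deviate. ✗
Neither assignment is incentive-compatible.

None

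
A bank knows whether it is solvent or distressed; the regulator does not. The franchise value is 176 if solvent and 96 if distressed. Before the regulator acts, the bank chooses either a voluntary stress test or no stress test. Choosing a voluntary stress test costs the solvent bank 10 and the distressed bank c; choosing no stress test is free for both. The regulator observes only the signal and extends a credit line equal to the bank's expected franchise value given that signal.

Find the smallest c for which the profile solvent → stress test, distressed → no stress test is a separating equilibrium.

Under separation: stress test → solvent (pays 176); no stress test → distressed (pays 96).
Solvent: 176 − 10 = 166 ≥ 96 − 0 = 96. Holds regardless of c. ✓
Distressed: 96 − 0 ≥ 176 − c, so c ≥ 176 − 96 = 80.

80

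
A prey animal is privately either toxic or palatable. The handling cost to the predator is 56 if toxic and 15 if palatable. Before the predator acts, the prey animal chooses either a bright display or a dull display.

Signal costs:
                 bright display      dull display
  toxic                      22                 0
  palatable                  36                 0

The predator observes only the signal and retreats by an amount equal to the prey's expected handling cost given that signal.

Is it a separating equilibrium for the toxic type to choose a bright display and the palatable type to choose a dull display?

No

If types separate, bright display earns payment 56 and dull display earns 15.
Toxic: bright display gives 56 − 22 = 34; dull display gives 15 − 0 = 15. No deviation. ✓
Palatable: dull display gives 15 − 0 = 15; bright display gives 56 − 36 = 20. Would deviate. ✗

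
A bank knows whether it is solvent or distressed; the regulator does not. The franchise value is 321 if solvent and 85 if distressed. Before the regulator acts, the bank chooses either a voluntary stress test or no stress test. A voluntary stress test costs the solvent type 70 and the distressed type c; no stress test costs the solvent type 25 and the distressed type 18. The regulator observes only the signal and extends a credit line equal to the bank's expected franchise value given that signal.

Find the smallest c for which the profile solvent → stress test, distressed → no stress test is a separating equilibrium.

254

Under separation: stress test → solvent (pays 321); no stress test → distressed (pays 85).
Solvent: 321 − 70 = 251 ≥ 85 − 25 = 60. Holds regardless of c. ✓
Distressed: 85 − 18 ≥ 321 − c, so c ≥ 321 − 67 = 254.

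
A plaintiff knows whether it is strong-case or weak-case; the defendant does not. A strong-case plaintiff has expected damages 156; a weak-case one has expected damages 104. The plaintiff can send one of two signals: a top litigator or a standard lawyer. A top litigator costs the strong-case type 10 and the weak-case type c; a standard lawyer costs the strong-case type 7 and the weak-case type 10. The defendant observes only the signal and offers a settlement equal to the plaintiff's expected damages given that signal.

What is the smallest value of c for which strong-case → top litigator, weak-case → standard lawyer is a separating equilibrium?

62

Under separation: top litigator → strong-case (pays 156); standard lawyer → weak-case (pays 104).
Strong-case: 156 − 10 = 146 ≥ 104 − 7 = 97. Holds regardless of c. ✓
Weak-case: 104 − 10 ≥ 156 − c, so c ≥ 156 − 94 = 62.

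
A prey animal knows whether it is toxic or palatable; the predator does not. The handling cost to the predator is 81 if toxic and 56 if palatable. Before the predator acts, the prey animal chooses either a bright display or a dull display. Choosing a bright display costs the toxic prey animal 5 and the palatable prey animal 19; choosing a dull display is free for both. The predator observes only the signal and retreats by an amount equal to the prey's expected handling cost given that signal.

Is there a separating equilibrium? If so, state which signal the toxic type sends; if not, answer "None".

None

Try toxic → bright display, palatable → dull display:
  Under separation the predator infers type exactly: bright display → toxic (pays 81), dull display → palatable (pays 56).
  Toxic: bright display gives 81 − 5 = 76; dull display gives 56 − 0 = 56. No deviation. ✓
  Palatable: dull display gives 56 − 0 = 56; bright display gives 81 − 19 = 62. Would deviate. ✗
Try toxic → dull display, palatable → bright display:
  Under separation the predator infers type exactly: dull display → toxic (pays 81), bright display → palatable (pays 56).
  Toxic: dull display gives 81 − 0 = 81; bright display gives 56 − 5 = 51. No deviation. ✓
  Palatable: bright display gives 56 − 19 = 37; dull display gives 81 − 0 = 81. Would deviate. ✗
Neither assignment is incentive-compatible.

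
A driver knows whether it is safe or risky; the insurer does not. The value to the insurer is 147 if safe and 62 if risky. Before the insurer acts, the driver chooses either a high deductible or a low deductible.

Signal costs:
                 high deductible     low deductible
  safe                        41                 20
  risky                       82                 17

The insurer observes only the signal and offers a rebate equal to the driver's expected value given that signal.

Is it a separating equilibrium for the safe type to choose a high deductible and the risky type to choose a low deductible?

If types separate, high deductible earns payment 147 and low deductible earns 62.
Safe: high deductible gives 147 − 41 = 106; low deductible gives 62 − 20 = 42. No deviation. ✓
Risky: low deductible gives 62 − 17 = 45; high deductible gives 147 − 82 = 65. Would deviate. ✗

No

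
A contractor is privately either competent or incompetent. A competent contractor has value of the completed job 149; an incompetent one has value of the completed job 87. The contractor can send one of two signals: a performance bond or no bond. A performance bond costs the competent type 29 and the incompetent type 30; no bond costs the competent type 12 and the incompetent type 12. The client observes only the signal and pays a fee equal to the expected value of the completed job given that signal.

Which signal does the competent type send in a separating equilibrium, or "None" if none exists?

None

Try competent → bond, incompetent → no bond:
  If types separate, bond earns payment 149 and no bond earns 87.
  Competent: bond gives 149 − 29 = 120; no bond gives 87 − 12 = 75. No deviation. ✓
  Incompetent: no bond gives 87 − 12 = 75; bond gives 149 − 30 = 119. Would deviate. ✗
Try competent → no bond, incompetent → bond:
  If types separate, no bond earns payment 149 and bond earns 87.
  Competent: no bond gives 149 − 12 = 137; bond gives 87 − 29 = 58. No deviation. ✓
  Incompetent: bond gives 87 − 30 = 57; no bond gives 149 − 12 = 137. Would deviate. ✗
Neither assignment is incentive-compatible.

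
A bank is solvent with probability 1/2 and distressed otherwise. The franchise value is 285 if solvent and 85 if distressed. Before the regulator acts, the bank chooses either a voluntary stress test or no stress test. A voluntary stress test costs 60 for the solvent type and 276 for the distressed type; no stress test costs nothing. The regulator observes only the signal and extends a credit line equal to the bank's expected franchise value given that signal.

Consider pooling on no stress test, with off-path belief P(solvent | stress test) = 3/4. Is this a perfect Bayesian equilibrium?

Yes

On the equilibrium path (no stress test) the regulator holds the prior 1/2 and pays 1/2·285 + 1/2·85 = 185. Off-path (stress test) belief 3/4 gives 3/4·285 + 1/4·85 = 235.
Solvent: no stress test gives 185 − 0 = 185; stress test gives 235 − 60 = 175. Stays. ✓
Distressed: no stress test gives 185 − 0 = 185; stress test gives 235 − 276 = -41. Stays. ✓
Beliefs are Bayes-consistent on-path and both types best-respond.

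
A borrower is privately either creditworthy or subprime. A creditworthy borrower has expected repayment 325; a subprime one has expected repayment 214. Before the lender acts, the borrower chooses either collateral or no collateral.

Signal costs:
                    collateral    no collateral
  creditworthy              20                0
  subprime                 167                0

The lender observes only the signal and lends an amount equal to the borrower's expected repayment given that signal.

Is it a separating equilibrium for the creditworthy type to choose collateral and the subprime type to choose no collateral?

Yes

If types separate, collateral earns payment 325 and no collateral earns 214.
Creditworthy: collateral gives 325 − 20 = 305; no collateral gives 214 − 0 = 214. No deviation. ✓
Subprime: no collateral gives 214 − 0 = 214; collateral gives 325 − 167 = 158. No deviation. ✓
Neither type gains from mimicking the other.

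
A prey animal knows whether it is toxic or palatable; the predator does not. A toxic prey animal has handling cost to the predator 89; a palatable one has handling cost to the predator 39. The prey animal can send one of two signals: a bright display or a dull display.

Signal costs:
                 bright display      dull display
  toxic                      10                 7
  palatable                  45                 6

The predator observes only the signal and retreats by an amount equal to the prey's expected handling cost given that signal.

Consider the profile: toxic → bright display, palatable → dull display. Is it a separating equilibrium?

No

If types separate, bright display earns payment 89 and dull display earns 39.
Toxic: bright display gives 89 − 10 = 79; dull display gives 39 − 7 = 32. No deviation. ✓
Palatable: dull display gives 39 − 6 = 33; bright display gives 89 − 45 = 44. Would deviate. ✗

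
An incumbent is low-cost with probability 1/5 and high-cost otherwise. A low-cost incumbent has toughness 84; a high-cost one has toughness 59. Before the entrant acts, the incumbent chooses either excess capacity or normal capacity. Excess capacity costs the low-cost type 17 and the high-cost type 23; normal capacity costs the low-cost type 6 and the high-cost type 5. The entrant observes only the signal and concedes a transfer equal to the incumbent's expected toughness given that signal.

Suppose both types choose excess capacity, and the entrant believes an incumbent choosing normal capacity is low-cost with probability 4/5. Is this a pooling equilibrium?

At the pooled signal (excess capacity) the entrant holds the prior 1/5 and pays 1/5·84 + 4/5·59 = 64. Off-path (normal capacity) belief 4/5 gives 4/5·84 + 1/5·59 = 79.
Low-cost: excess capacity gives 64 − 17 = 47; normal capacity gives 79 − 6 = 73. Deviates. ✗
High-cost: excess capacity gives 64 − 23 = 41; normal capacity gives 79 − 5 = 74. Deviates. ✗

No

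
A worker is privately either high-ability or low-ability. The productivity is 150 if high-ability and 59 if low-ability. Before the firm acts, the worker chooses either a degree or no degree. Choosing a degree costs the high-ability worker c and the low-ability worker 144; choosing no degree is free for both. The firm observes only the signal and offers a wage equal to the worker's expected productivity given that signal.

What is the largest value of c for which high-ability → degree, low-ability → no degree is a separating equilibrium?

91

Under separation: degree → high-ability (pays 150); no degree → low-ability (pays 59).
Low-ability: 59 − 0 = 59 ≥ 150 − 144 = 6. Holds regardless of c. ✓
High-ability: 150 − c ≥ 59 − 0, so c ≤ 150 − 59 = 91.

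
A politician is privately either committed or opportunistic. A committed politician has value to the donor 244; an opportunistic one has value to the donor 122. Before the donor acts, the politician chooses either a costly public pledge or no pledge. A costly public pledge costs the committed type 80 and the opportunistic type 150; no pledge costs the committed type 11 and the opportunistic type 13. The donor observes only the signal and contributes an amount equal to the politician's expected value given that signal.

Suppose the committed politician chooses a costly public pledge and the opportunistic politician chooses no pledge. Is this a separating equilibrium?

Under separation the donor infers type exactly: pledge → committed (pays 244), no pledge → opportunistic (pays 122).
Committed: pledge gives 244 − 80 = 164; no pledge gives 122 − 11 = 111. No deviation. ✓
Opportunistic: no pledge gives 122 − 13 = 109; pledge gives 244 − 150 = 94. No deviation. ✓
Both incentive constraints hold.

Yes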